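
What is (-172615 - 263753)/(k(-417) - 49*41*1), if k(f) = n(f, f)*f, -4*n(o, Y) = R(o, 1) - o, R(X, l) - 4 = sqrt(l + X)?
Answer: -292403214912/28135623265 + 2911447296*I*sqrt(26)/28135623265 ≈ -10.393 + 0.52764*I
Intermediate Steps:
R(X, l) = 4 + sqrt(X + l) (R(X, l) = 4 + sqrt(l + X) = 4 + sqrt(X + l))
n(o, Y) = -1 - sqrt(1 + o)/4 + o/4 (n(o, Y) = -((4 + sqrt(o + 1)) - o)/4 = -((4 + sqrt(1 + o)) - o)/4 = -(4 + sqrt(1 + o) - o)/4 = -1 - sqrt(1 + o)/4 + o/4)
k(f) = f*(-1 - sqrt(1 + f)/4 + f/4) (k(f) = (-1 - sqrt(1 + f)/4 + f/4)*f = f*(-1 - sqrt(1 + f)/4 + f/4))
(-172615 - 263753)/(k(-417) - 49*41*1) = (-172615 - 263753)/((1/4)*(-417)*(-4 - 417 - sqrt(1 - 417)) - 49*41*1) = -436368/((1/4)*(-417)*(-4 - 417 - sqrt(-416)) - 2009*1) = -436368/((1/4)*(-417)*(-4 - 417 - 4*I*sqrt(26)) - 2009) = -436368/((1/4)*(-417)*(-421 - 4*I*sqrt(26)) - 2009) = -436368/((175557/4 + 417*I*sqrt(26)) - 2009) = -436368/(167521/4 + 417*I*sqrt(26))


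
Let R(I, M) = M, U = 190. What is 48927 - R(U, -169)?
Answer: 49096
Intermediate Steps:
48927 - R(U, -169) = 48927 - 1*(-169) = 48927 + 169 = 49096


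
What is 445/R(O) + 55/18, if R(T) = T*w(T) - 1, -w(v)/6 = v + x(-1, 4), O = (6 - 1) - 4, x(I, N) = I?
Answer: -7955/18 ≈ -441.94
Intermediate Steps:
O = 1 (O = 5 - 4 = 1)
w(v) = 6 - 6*v (w(v) = -6*(v - 1) = -6*(-1 + v) = 6 - 6*v)
R(T) = -1 + T*(6 - 6*T) (R(T) = T*(6 - 6*T) - 1 = -1 + T*(6 - 6*T))
445/R(O) + 55/18 = 445/(-1 - 6*1*(-1 + 1)) + 55/18 = 445/(-1 - 6*1*0) + 55*(1/18) = 445/(-1 + 0) + 55/18 = 445/(-1) + 55/18 = 445*(-1) + 55/18 = -445 + 55/18 = -7955/18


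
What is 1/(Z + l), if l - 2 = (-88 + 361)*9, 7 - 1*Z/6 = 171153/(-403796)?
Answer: 201898/505460357 ≈ 0.00039943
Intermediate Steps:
Z = 8993175/201898 (Z = 42 - 1026918/(-403796) = 42 - 1026918*(-1)/403796 = 42 - 6*(-171153/403796) = 42 + 513459/201898 = 8993175/201898 ≈ 44.543)
l = 2459 (l = 2 + (-88 + 361)*9 = 2 + 273*9 = 2 + 2457 = 2459)
1/(Z + l) = 1/(8993175/201898 + 2459) = 1/(505460357/201898) = 201898/505460357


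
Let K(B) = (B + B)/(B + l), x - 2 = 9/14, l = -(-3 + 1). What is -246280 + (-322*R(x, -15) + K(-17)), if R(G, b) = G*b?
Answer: -3502691/15 ≈ -2.3351e+5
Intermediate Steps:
l = 2 (l = -1*(-2) = 2)
x = 37/14 (x = 2 + 9/14 = 37/14 ≈ 2.6429)
K(B) = 2*B/(2 + B) (K(B) = (B + B)/(B + 2) = (2*B)/(2 + B) = 2*B/(2 + B))
-246280 + (-322*R(x, -15) + K(-17)) = -246280 + (-851*(-15) + 2*(-17)/(2 - 17)) = -246280 + (-322*(-555/14) + 2*(-17)/(-15)) = -246280 + (12765 + 2*(-17)*(-1/15)) = -246280 + (12765 + 34/15) = -246280 + 191509/15 = -3502691/15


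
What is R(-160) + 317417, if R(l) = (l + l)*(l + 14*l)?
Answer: 1085417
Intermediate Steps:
R(l) = 30*l² (R(l) = (2*l)*(15*l) = 30*l²)
R(-160) + 317417 = 30*(-160)² + 317417 = 30*25600 + 317417 = 768000 + 317417 = 1085417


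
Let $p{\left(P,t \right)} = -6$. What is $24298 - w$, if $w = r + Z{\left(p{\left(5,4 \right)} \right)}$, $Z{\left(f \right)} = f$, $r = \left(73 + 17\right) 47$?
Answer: $20074$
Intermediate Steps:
$r = 4230$ ($r = 90 \cdot 47 = 4230$)
$w = 4224$ ($w = 4230 - 6 = 4224$)
$24298 - w = 24298 - 4224 = 20074$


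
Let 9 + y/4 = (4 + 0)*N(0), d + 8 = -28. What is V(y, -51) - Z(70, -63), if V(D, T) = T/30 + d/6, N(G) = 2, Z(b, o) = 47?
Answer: -547/10 ≈ -54.700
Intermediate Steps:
d = -36 (d = -8 - 28 = -36)
y = -4 (y = -36 + 4*((4 + 0)*2) = -36 + 4*(4*2) = -36 + 4*8 = -36 + 32 = -4)
V(D, T) = -6 + T/30 (V(D, T) = T/30 - 36/6 = T*(1/30) - 36*⅙ = T/30 - 6 = -6 + T/30)
V(y, -51) - Z(70, -63) = (-6 + (1/30)*(-51)) - 1*47 = (-6 - 17/10) - 47 = -77/10 - 47 = -547/10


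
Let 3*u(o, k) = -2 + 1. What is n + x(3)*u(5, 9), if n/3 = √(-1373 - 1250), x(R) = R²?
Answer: -3 + 3*I*√2623 ≈ -3.0 + 153.65*I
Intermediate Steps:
u(o, k) = -⅓ (u(o, k) = (-2 + 1)/3 = (⅓)*(-1) = -⅓)
n = 3*I*√2623 (n = 3*√(-1373 - 1250) = 3*√(-2623) = 3*(I*√2623) = 3*I*√2623 ≈ 153.65*I)
n + x(3)*u(5, 9) = 3*I*√2623 + 3²*(-⅓) = 3*I*√2623 + 9*(-⅓) = 3*I*√2623 - 3 = -3 + 3*I*√2623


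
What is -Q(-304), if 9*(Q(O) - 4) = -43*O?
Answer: -13108/9 ≈ -1456.4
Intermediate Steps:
Q(O) = 4 - 43*O/9 (Q(O) = 4 + (-43*O)/9 = 4 - 43*O/9)
-Q(-304) = -(4 - 43/9*(-304)) = -(4 + 13072/9) = -1*13108/9 = -13108/9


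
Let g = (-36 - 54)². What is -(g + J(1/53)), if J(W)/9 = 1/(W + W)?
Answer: -16677/2 ≈ -8338.5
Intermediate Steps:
J(W) = 9/(2*W) (J(W) = 9/(W + W) = 9/((2*W)) = 9*(1/(2*W)) = 9/(2*W))
g = 8100 (g = (-90)² = 8100)
-(g + J(1/53)) = -(8100 + 9/(2*(1/53))) = -(8100 + (9/2)*53) = -(8100 + 477/2) = -1*16677/2 = -16677/2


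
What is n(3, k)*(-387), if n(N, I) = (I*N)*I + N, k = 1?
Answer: -2322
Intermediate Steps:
n(N, I) = N + N*I**2 (n(N, I) = N*I**2 + N = N + N*I**2)
n(3, k)*(-387) = (3*(1 + 1**2))*(-387) = (3*(1 + 1))*(-387) = (3*2)*(-387) = 6*(-387) = -2322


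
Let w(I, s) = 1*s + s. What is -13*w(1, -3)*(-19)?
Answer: -1482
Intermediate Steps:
w(I, s) = 2*s (w(I, s) = s + s = 2*s)
-13*w(1, -3)*(-19) = -26*(-3)*(-19) = -13*(-6)*(-19) = 78*(-19) = -1482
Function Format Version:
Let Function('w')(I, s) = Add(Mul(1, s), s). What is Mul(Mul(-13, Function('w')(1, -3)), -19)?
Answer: -1482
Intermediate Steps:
Function('w')(I, s) = Mul(2, s) (Function('w')(I, s) = Add(s, s) = Mul(2, s))
Mul(Mul(-13, Function('w')(1, -3)), -19) = Mul(Mul(-13, Mul(2, -3)), -19) = Mul(Mul(-13, -6), -19) = Mul(78, -19) = -1482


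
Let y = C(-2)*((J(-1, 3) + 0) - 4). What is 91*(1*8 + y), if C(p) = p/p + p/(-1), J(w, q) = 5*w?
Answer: -1729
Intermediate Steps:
C(p) = 1 - p (C(p) = 1 + p*(-1) = 1 - p)
y = -27 (y = (1 - 1*(-2))*((5*(-1) + 0) - 4) = (1 + 2)*((-5 + 0) - 4) = 3*(-5 - 4) = 3*(-9) = -27)
91*(1*8 + y) = 91*(1*8 - 27) = 91*(8 - 27) = 91*(-19) = -1729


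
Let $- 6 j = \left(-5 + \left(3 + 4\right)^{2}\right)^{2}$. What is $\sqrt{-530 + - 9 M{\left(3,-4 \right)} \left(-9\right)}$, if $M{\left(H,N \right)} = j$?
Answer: $i \sqrt{26666} \approx 163.3 i$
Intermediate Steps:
$j = - \frac{968}{3}$ ($j = - \frac{\left(-5 + \left(3 + 4\right)^{2}\right)^{2}}{6} = - \frac{\left(-5 + 7^{2}\right)^{2}}{6} = - \frac{\left(-5 + 49\right)^{2}}{6} = - \frac{44^{2}}{6} = \left(- \frac{1}{6}\right) 1936 = - \frac{968}{3} \approx -322.67$)
$M{\left(H,N \right)} = - \frac{968}{3}$
$\sqrt{-530 + - 9 M{\left(3,-4 \right)} \left(-9\right)} = \sqrt{-530 + \left(-9\right) \left(- \frac{968}{3}\right) \left(-9\right)} = \sqrt{-530 + 2904 \left(-9\right)} = \sqrt{-530 - 26136} = \sqrt{-26666} = i \sqrt{26666}$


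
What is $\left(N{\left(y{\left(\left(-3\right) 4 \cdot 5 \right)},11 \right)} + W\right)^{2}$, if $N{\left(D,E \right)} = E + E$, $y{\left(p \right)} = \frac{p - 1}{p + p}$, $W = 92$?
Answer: $12996$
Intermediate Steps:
$y{\left(p \right)} = \frac{-1 + p}{2 p}$
$N{\left(D,E \right)} = 2 E$
$\left(N{\left(y{\left(\left(-3\right) 4 \cdot 5 \right)},11 \right)} + W\right)^{2} = \left(2 \cdot 11 + 92\right)^{2} = \left(22 + 92\right)^{2} = 114^{2} = 12996$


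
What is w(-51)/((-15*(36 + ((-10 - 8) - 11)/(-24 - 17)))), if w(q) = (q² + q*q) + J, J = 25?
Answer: -214307/22575 ≈ -9.4931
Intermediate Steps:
w(q) = 25 + 2*q² (w(q) = (q² + q*q) + 25 = (q² + q²) + 25 = 2*q² + 25 = 25 + 2*q²)
w(-51)/((-15*(36 + ((-10 - 8) - 11)/(-24 - 17)))) = (25 + 2*(-51)²)/((-15*(36 + ((-10 - 8) - 11)/(-24 - 17)))) = (25 + 2*2601)/((-15*(36 + (-18 - 11)/(-41)))) = (25 + 5202)/((-15*(36 - 29*(-1/41)))) = 5227/((-15*(36 + 29/41))) = 5227/((-15*1505/41)) = 5227/(-22575/41) = 5227*(-41/22575) = -214307/22575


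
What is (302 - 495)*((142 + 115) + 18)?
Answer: -53075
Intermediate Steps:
(302 - 495)*((142 + 115) + 18) = -193*(257 + 18) = -193*275 = -53075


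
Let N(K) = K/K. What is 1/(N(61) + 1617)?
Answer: 1/1618 ≈ 0.00061805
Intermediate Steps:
N(K) = 1
1/(N(61) + 1617) = 1/(1 + 1617) = 1/1618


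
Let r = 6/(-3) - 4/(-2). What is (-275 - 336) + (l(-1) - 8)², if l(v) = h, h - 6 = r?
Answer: -607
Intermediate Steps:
r = 0 (r = 6*(-⅓) - 4*(-½) = -2 + 2 = 0)
h = 6 (h = 6 + 0 = 6)
l(v) = 6
(-275 - 336) + (l(-1) - 8)² = (-275 - 336) + (6 - 8)² = -611 + (-2)² = -611 + 4 = -607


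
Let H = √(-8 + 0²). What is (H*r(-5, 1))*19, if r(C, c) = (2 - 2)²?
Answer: 0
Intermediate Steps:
r(C, c) = 0 (r(C, c) = 0² = 0)
H = 2*I*√2 (H = √(-8 + 0) = √(-8) = 2*I*√2 ≈ 2.8284*I)
(H*r(-5, 1))*19 = ((2*I*√2)*0)*19 = 0*19 = 0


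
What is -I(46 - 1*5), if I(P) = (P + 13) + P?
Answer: -95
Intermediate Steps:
I(P) = 13 + 2*P (I(P) = (13 + P) + P = 13 + 2*P)
-I(46 - 1*5) = -(13 + 2*(46 - 1*5)) = -(13 + 2*(46 - 5)) = -(13 + 2*41) = -(13 + 82) = -1*95 = -95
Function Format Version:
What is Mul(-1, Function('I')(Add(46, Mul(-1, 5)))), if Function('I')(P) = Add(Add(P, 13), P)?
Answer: -95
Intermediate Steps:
Function('I')(P) = Add(13, Mul(2, P)) (Function('I')(P) = Add(Add(13, P), P) = Add(13, Mul(2, P)))
Mul(-1, Function('I')(Add(46, Mul(-1, 5)))) = Mul(-1, Add(13, Mul(2, Add(46, Mul(-1, 5))))) = Mul(-1, Add(13, Mul(2, Add(46, -5)))) = Mul(-1, Add(13, Mul(2, 41))) = Mul(-1, Add(13, 82)) = Mul(-1, 95) = -95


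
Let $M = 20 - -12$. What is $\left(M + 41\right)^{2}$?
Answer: $5329$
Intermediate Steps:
$M = 32$ ($M = 20 + 12 = 32$)
$\left(M + 41\right)^{2} = \left(32 + 41\right)^{2} = 73^{2} = 5329$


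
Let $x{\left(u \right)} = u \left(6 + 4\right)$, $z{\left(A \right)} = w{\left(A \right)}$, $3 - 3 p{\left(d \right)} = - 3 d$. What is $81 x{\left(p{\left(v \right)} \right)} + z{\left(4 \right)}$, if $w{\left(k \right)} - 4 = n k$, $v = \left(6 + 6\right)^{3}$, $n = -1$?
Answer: $1400490$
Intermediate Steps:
$v = 1728$ ($v = 12^{3} = 1728$)
$w{\left(k \right)} = 4 - k$
$p{\left(d \right)} = 1 + d$ ($p{\left(d \right)} = 1 - \frac{\left(-3\right) d}{3} = 1 + d$)
$z{\left(A \right)} = 4 - A$
$x{\left(u \right)} = 10 u$ ($x{\left(u \right)} = u 10 = 10 u$)
$81 x{\left(p{\left(v \right)} \right)} + z{\left(4 \right)} = 81 \cdot 10 \left(1 + 1728\right) + \left(4 - 4\right) = 81 \cdot 10 \cdot 1729 + \left(4 - 4\right) = 81 \cdot 17290 + 0 = 1400490 + 0 = 1400490$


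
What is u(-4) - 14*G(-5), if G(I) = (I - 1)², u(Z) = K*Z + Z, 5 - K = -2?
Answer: -536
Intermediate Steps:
K = 7 (K = 5 - 1*(-2) = 5 + 2 = 7)
u(Z) = 8*Z (u(Z) = 7*Z + Z = 8*Z)
G(I) = (-1 + I)²
u(-4) - 14*G(-5) = 8*(-4) - 14*(-1 - 5)² = -32 - 14*(-6)² = -32 - 14*36 = -32 - 504 = -536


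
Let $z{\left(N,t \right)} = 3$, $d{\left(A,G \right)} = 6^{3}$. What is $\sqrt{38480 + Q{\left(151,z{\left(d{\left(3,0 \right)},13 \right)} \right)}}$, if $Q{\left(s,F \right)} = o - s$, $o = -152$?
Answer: $\sqrt{38177} \approx 195.39$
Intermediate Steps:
$d{\left(A,G \right)} = 216$
$Q{\left(s,F \right)} = -152 - s$
$\sqrt{38480 + Q{\left(151,z{\left(d{\left(3,0 \right)},13 \right)} \right)}} = \sqrt{38480 - 303} = \sqrt{38177}$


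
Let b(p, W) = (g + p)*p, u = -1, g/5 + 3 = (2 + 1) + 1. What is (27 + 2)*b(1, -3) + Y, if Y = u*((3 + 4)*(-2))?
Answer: 188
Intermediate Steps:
g = 5 (g = -15 + 5*((2 + 1) + 1) = -15 + 5*(3 + 1) = -15 + 5*4 = -15 + 20 = 5)
Y = 14 (Y = -(3 + 4)*(-2) = -7*(-2) = -1*(-14) = 14)
b(p, W) = p*(5 + p) (b(p, W) = (5 + p)*p = p*(5 + p))
(27 + 2)*b(1, -3) + Y = (27 + 2)*(1*(5 + 1)) + 14 = 29*(1*6) + 14 = 29*6 + 14 = 174 + 14 = 188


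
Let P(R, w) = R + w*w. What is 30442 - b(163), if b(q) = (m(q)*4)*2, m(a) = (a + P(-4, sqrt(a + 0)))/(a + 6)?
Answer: 5142122/169 ≈ 30427.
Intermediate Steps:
P(R, w) = R + w**2
m(a) = (-4 + 2*a)/(6 + a) (m(a) = (a + (-4 + (sqrt(a + 0))**2))/(a + 6) = (a + (-4 + (sqrt(a))**2))/(6 + a) = (a + (-4 + a))/(6 + a) = (-4 + 2*a)/(6 + a))
b(q) = 16*(-2 + q)/(6 + q) (b(q) = ((2*(-2 + q)/(6 + q))*4)*2 = (8*(-2 + q)/(6 + q))*2 = 16*(-2 + q)/(6 + q))
30442 - b(163) = 30442 - 16*(-2 + 163)/(6 + 163) = 30442 - 16*161/169 = 30442 - 1*2576/169 = 30442 - 2576/169 = 5142122/169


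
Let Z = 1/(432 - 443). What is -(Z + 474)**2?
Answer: -27175369/121 ≈ -2.2459e+5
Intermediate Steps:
Z = -1/11 (Z = 1/(-11) = -1/11 ≈ -0.090909)
-(Z + 474)**2 = -(-1/11 + 474)**2 = -(5213/11)**2 = -1*27175369/121 = -27175369/121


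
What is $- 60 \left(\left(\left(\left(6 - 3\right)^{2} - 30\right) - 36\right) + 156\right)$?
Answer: $-5940$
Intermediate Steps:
$- 60 \left(\left(\left(\left(6 - 3\right)^{2} - 30\right) - 36\right) + 156\right) = - 60 \left(\left(\left(3^{2} - 30\right) - 36\right) + 156\right) = - 60 \left(\left(\left(9 - 30\right) - 36\right) + 156\right) = - 60 \left(\left(-21 - 36\right) + 156\right) = - 60 \left(-57 + 156\right) = \left(-60\right) 99 = -5940$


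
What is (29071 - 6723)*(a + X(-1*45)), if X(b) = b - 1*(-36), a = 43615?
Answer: 974506888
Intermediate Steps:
X(b) = 36 + b (X(b) = b + 36 = 36 + b)
(29071 - 6723)*(a + X(-1*45)) = (29071 - 6723)*(43615 + (36 - 1*45)) = 22348*(43615 + (36 - 45)) = 22348*(43615 - 9) = 22348*43606 = 974506888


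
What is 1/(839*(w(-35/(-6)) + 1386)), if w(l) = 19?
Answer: 1/1178795 ≈ 8.4832e-7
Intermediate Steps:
1/(839*(w(-35/(-6)) + 1386)) = 1/(839*(19 + 1386)) = 1/(839*1405) = 1/1178795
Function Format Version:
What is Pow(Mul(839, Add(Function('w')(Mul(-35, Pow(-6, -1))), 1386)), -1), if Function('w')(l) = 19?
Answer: Rational(1, 1178795) ≈ 8.4832e-7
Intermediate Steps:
Pow(Mul(839, Add(Function('w')(Mul(-35, Pow(-6, -1))), 1386)), -1) = Pow(Mul(839, Add(19, 1386)), -1) = Pow(Mul(839, 1405), -1) = Pow(1178795, -1) = Rational(1, 1178795)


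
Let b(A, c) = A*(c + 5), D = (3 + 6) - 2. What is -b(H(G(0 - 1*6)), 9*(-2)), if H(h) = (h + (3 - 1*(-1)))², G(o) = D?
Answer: 1573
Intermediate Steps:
D = 7 (D = 9 - 2 = 7)
G(o) = 7
H(h) = (4 + h)² (H(h) = (h + (3 + 1))² = (h + 4)² = (4 + h)²)
b(A, c) = A*(5 + c)
-b(H(G(0 - 1*6)), 9*(-2)) = -(4 + 7)²*(5 + 9*(-2)) = -11²*(5 - 18) = -121*(-13) = -1*(-1573) = 1573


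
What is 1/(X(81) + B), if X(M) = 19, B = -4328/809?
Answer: 809/11043 ≈ 0.073259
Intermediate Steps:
B = -4328/809 (B = -4328*1/809 = -4328/809 ≈ -5.3498)
1/(X(81) + B) = 1/(19 - 4328/809) = 1/(11043/809) = 809/11043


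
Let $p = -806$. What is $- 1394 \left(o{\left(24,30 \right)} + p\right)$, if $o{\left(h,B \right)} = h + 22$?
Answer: $1059440$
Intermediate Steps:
$o{\left(h,B \right)} = 22 + h$
$- 1394 \left(o{\left(24,30 \right)} + p\right) = - 1394 \left(\left(22 + 24\right) - 806\right) = - 1394 \left(46 - 806\right) = \left(-1394\right) \left(-760\right) = 1059440$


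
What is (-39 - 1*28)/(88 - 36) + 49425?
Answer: 2570033/52 ≈ 49424.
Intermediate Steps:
(-39 - 1*28)/(88 - 36) + 49425 = (-39 - 28)/52 + 49425 = -67*1/52 + 49425 = -67/52 + 49425 = 2570033/52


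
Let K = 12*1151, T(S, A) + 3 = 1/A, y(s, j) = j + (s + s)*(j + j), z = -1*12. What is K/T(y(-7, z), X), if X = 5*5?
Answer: -172650/37 ≈ -4666.2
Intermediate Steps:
z = -12
X = 25
y(s, j) = j + 4*j*s (y(s, j) = j + (2*s)*(2*j) = j + 4*j*s)
T(S, A) = -3 + 1/A
K = 13812
K/T(y(-7, z), X) = 13812/(-3 + 1/25) = 13812/(-74/25) = 13812*(-25/74) = -172650/37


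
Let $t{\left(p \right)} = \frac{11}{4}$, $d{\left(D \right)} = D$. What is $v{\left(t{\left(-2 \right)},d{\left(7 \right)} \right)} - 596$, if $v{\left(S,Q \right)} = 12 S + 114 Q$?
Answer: $235$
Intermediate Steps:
$t{\left(p \right)} = \frac{11}{4}$ ($t{\left(p \right)} = 11 \cdot \frac{1}{4} = \frac{11}{4}$)
$v{\left(t{\left(-2 \right)},d{\left(7 \right)} \right)} - 596 = \left(12 \cdot \frac{11}{4} + 114 \cdot 7\right) - 596 = \left(33 + 798\right) - 596 = 831 - 596 = 235$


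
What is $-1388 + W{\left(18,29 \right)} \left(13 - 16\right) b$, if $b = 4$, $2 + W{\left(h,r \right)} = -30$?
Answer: $-1004$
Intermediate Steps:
$W{\left(h,r \right)} = -32$ ($W{\left(h,r \right)} = -2 - 30 = -32$)
$-1388 + W{\left(18,29 \right)} \left(13 - 16\right) b = -1388 - 32 \left(13 - 16\right) 4 = -1388 - 32 \left(\left(-3\right) 4\right) = -1388 - -384 = -1388 + 384 = -1004$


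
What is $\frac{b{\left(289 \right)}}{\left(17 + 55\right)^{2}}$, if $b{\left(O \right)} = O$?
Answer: $\frac{289}{5184} \approx 0.055748$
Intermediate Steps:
$\frac{b{\left(289 \right)}}{\left(17 + 55\right)^{2}} = \frac{289}{\left(17 + 55\right)^{2}} = \frac{289}{72^{2}} = \frac{289}{5184}$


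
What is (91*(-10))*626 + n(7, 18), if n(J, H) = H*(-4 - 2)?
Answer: -569768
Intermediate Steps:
n(J, H) = -6*H (n(J, H) = H*(-6) = -6*H)
(91*(-10))*626 + n(7, 18) = (91*(-10))*626 - 6*18 = -910*626 - 108 = -569660 - 108 = -569768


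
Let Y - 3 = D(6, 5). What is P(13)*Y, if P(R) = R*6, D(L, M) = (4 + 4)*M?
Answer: 3354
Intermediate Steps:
D(L, M) = 8*M
Y = 43 (Y = 3 + 8*5 = 3 + 40 = 43)
P(R) = 6*R
P(13)*Y = (6*13)*43 = 78*43 = 3354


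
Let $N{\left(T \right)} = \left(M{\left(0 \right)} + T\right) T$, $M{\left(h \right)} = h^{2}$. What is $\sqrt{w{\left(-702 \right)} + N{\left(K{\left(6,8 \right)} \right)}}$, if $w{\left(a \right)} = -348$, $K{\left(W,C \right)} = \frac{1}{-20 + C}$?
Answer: $\frac{i \sqrt{50111}}{12} \approx 18.655 i$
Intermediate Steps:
$N{\left(T \right)} = T^{2}$ ($N{\left(T \right)} = \left(0^{2} + T\right) T = \left(0 + T\right) T = T T = T^{2}$)
$\sqrt{w{\left(-702 \right)} + N{\left(K{\left(6,8 \right)} \right)}} = \sqrt{-348 + \left(\frac{1}{-20 + 8}\right)^{2}} = \sqrt{-348 + \left(\frac{1}{-12}\right)^{2}} = \sqrt{-348 + \left(- \frac{1}{12}\right)^{2}} = \sqrt{-348 + \frac{1}{144}} = \sqrt{- \frac{50111}{144}} = \frac{i \sqrt{50111}}{12}$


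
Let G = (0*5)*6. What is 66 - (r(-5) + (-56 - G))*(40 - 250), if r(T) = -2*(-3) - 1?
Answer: -10644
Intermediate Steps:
G = 0 (G = 0*6 = 0)
r(T) = 5 (r(T) = 6 - 1 = 5)
66 - (r(-5) + (-56 - G))*(40 - 250) = 66 - (5 + (-56 - 1*0))*(40 - 250) = 66 - (5 + (-56 + 0))*(-210) = 66 - (5 - 56)*(-210) = 66 - (-51)*(-210) = 66 - 1*10710 = 66 - 10710 = -10644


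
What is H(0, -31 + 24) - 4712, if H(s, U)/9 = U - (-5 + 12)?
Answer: -4838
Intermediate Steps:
H(s, U) = -63 + 9*U (H(s, U) = 9*(U - (-5 + 12)) = 9*(U - 1*7) = 9*(U - 7) = 9*(-7 + U) = -63 + 9*U)
H(0, -31 + 24) - 4712 = (-63 + 9*(-31 + 24)) - 4712 = (-63 + 9*(-7)) - 4712 = (-63 - 63) - 4712 = -126 - 4712 = -4838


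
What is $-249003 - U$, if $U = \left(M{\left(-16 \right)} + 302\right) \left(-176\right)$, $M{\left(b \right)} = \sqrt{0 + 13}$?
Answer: $-195851 + 176 \sqrt{13} \approx -1.9522 \cdot 10^{5}$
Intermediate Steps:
$M{\left(b \right)} = \sqrt{13}$
$U = -53152 - 176 \sqrt{13}$ ($U = \left(\sqrt{13} + 302\right) \left(-176\right) = \left(302 + \sqrt{13}\right) \left(-176\right) = -53152 - 176 \sqrt{13} \approx -53787.0$)
$-249003 - U = -249003 - \left(-53152 - 176 \sqrt{13}\right) = -249003 + \left(53152 + 176 \sqrt{13}\right) = -195851 + 176 \sqrt{13}$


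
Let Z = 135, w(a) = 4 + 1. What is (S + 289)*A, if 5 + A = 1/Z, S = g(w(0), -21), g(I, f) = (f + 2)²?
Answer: -87620/27 ≈ -3245.2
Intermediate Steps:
w(a) = 5
g(I, f) = (2 + f)²
S = 361 (S = (2 - 21)² = (-19)² = 361)
A = -674/135 (A = -5 + 1/135 = -674/135 ≈ -4.9926)
(S + 289)*A = (361 + 289)*(-674/135) = 650*(-674/135) = -87620/27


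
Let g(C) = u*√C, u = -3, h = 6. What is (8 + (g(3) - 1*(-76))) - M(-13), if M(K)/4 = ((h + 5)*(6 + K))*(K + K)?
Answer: -7924 - 3*√3 ≈ -7929.2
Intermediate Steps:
g(C) = -3*√C
M(K) = 8*K*(66 + 11*K) (M(K) = 4*(((6 + 5)*(6 + K))*(K + K)) = 4*((11*(6 + K))*(2*K)) = 4*((66 + 11*K)*(2*K)) = 4*(2*K*(66 + 11*K)) = 8*K*(66 + 11*K))
(8 + (g(3) - 1*(-76))) - M(-13) = (8 + (-3*√3 - 1*(-76))) - 88*(-13)*(6 - 13) = (8 + (-3*√3 + 76)) - 88*(-13)*(-7) = (8 + (76 - 3*√3)) - 1*8008 = (84 - 3*√3) - 8008 = -7924 - 3*√3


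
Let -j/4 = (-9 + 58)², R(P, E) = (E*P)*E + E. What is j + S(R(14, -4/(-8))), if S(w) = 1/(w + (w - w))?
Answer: -38415/4 ≈ -9603.8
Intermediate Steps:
R(P, E) = E + P*E² (R(P, E) = P*E² + E = E + P*E²)
S(w) = 1/w (S(w) = 1/(w + 0) = 1/w)
j = -9604 (j = -4*(-9 + 58)² = -4*49² = -4*2401 = -9604)
j + S(R(14, -4/(-8))) = -9604 + 1/((-4/(-8))*(1 - 4/(-8)*14)) = -9604 + 1/((-4*(-⅛))*(1 - 4*(-⅛)*14)) = -9604 + 1/((1 + (½)*14)/2) = -9604 + 1/((1 + 7)/2) = -9604 + 1/((½)*8) = -9604 + 1/4 = -9604 + ¼ = -38415/4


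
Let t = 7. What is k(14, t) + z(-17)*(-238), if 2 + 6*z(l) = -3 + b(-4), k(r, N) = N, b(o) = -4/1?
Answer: 364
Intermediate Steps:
b(o) = -4 (b(o) = -4*1 = -4)
z(l) = -3/2 (z(l) = -⅓ + (-3 - 4)/6 = -⅓ + (⅙)*(-7) = -⅓ - 7/6 = -3/2)
k(14, t) + z(-17)*(-238) = 7 - 3/2*(-238) = 7 + 357 = 364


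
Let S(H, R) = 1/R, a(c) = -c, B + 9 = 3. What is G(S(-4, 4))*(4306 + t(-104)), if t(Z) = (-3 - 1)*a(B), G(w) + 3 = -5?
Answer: -34256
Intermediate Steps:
B = -6 (B = -9 + 3 = -6)
G(w) = -8 (G(w) = -3 - 5 = -8)
t(Z) = -24 (t(Z) = (-3 - 1)*(-1*(-6)) = -4*6 = -24)
G(S(-4, 4))*(4306 + t(-104)) = -8*(4306 - 24) = -8*4282 = -34256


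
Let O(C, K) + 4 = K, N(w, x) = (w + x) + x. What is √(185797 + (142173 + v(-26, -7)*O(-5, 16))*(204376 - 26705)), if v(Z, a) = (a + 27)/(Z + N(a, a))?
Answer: 4*√3487361778190/47 ≈ 1.5893e+5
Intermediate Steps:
N(w, x) = w + 2*x
O(C, K) = -4 + K
v(Z, a) = (27 + a)/(Z + 3*a) (v(Z, a) = (a + 27)/(Z + (a + 2*a)) = (27 + a)/(Z + 3*a))
√(185797 + (142173 + v(-26, -7)*O(-5, 16))*(204376 - 26705)) = √(185797 + (142173 + ((27 - 7)/(-26 + 3*(-7)))*(-4 + 16))*(204376 - 26705)) = √(185797 + (142173 + (20/(-26 - 21))*12)*177671) = √(185797 + (142173 + (20/(-47))*12)*177671) = √(185797 + (142173 - 1/47*20*12)*177671) = √(185797 + (142173 - 20/47*12)*177671) = √(185797 + (142173 - 240/47)*177671) = √(185797 + (6681891/47)*177671) = √(185797 + 1187178255861/47) = √(1187186988320/47) = 4*√3487361778190/47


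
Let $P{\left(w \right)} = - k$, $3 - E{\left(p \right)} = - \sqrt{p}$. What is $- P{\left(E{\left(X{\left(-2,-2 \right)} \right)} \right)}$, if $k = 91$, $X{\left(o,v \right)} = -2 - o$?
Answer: $91$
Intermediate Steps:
$E{\left(p \right)} = 3 + \sqrt{p}$ ($E{\left(p \right)} = 3 - - \sqrt{p} = 3 + \sqrt{p}$)
$P{\left(w \right)} = -91$ ($P{\left(w \right)} = \left(-1\right) 91 = -91$)
$- P{\left(E{\left(X{\left(-2,-2 \right)} \right)} \right)} = \left(-1\right) \left(-91\right) = 91$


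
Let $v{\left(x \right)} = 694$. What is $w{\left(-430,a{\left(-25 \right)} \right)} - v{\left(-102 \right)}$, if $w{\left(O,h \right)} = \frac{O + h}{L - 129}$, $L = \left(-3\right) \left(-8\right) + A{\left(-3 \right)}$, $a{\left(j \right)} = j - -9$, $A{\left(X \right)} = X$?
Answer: $- \frac{37253}{54} \approx -689.87$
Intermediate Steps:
$a{\left(j \right)} = 9 + j$ ($a{\left(j \right)} = j + 9 = 9 + j$)
$L = 21$ ($L = \left(-3\right) \left(-8\right) - 3 = 24 - 3 = 21$)
$w{\left(O,h \right)} = - \frac{O}{108} - \frac{h}{108}$ ($w{\left(O,h \right)} = \frac{O + h}{21 - 129} = \frac{O + h}{-108} = \left(O + h\right) \left(- \frac{1}{108}\right) = - \frac{O}{108} - \frac{h}{108}$)
$w{\left(-430,a{\left(-25 \right)} \right)} - v{\left(-102 \right)} = \left(\left(- \frac{1}{108}\right) \left(-430\right) - \frac{9 - 25}{108}\right) - 694 = \left(\frac{215}{54} - - \frac{4}{27}\right) - 694 = \left(\frac{215}{54} + \frac{4}{27}\right) - 694 = \frac{223}{54} - 694 = - \frac{37253}{54}$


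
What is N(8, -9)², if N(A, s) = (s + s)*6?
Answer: 11664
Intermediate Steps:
N(A, s) = 12*s (N(A, s) = (2*s)*6 = 12*s)
N(8, -9)² = (12*(-9))² = (-108)² = 11664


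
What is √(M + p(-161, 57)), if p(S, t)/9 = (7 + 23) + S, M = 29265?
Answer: √28086 ≈ 167.59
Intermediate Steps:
p(S, t) = 270 + 9*S (p(S, t) = 9*((7 + 23) + S) = 9*(30 + S) = 270 + 9*S)
√(M + p(-161, 57)) = √(29265 + (270 + 9*(-161))) = √(29265 + (270 - 1449)) = √(29265 - 1179) = √28086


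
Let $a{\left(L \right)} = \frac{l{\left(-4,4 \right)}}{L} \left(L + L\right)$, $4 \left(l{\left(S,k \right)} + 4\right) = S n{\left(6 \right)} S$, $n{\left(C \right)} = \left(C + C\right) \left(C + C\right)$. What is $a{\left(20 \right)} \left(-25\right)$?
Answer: $-28600$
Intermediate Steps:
$n{\left(C \right)} = 4 C^{2}$ ($n{\left(C \right)} = 2 C 2 C = 4 C^{2}$)
$l{\left(S,k \right)} = -4 + 36 S^{2}$ ($l{\left(S,k \right)} = -4 + \frac{S 4 \cdot 6^{2} S}{4} = -4 + \frac{S 4 \cdot 36 S}{4} = -4 + \frac{S 144 S}{4} = -4 + \frac{144 S S}{4} = -4 + \frac{144 S^{2}}{4} = -4 + 36 S^{2}$)
$a{\left(L \right)} = 1144$ ($a{\left(L \right)} = \frac{-4 + 36 \left(-4\right)^{2}}{L} \left(L + L\right) = \frac{-4 + 36 \cdot 16}{L} 2 L = \frac{-4 + 576}{L} 2 L = \frac{572}{L} 2 L = 1144$)
$a{\left(20 \right)} \left(-25\right) = 1144 \left(-25\right) = -28600$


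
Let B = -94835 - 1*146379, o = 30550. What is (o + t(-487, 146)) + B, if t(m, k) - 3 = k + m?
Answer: -211002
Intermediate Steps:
t(m, k) = 3 + k + m (t(m, k) = 3 + (k + m) = 3 + k + m)
B = -241214 (B = -94835 - 146379 = -241214)
(o + t(-487, 146)) + B = (30550 + (3 + 146 - 487)) - 241214 = (30550 - 338) - 241214 = 30212 - 241214 = -211002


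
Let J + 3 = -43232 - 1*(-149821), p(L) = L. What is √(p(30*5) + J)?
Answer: 4*√6671 ≈ 326.70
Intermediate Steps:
J = 106586 (J = -3 + (-43232 - 1*(-149821)) = -3 + (-43232 + 149821) = -3 + 106589 = 106586)
√(p(30*5) + J) = √(30*5 + 106586) = √(150 + 106586) = √106736 = 4*√6671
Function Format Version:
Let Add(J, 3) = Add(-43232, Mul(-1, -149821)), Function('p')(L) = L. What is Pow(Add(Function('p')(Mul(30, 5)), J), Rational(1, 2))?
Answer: Mul(4, Pow(6671, Rational(1, 2))) ≈ 326.70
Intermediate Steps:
J = 106586 (J = Add(-3, Add(-43232, Mul(-1, -149821))) = Add(-3, Add(-43232, 149821)) = Add(-3, 106589) = 106586)
Pow(Add(Function('p')(Mul(30, 5)), J), Rational(1, 2)) = Pow(Add(Mul(30, 5), 106586), Rational(1, 2)) = Pow(Add(150, 106586), Rational(1, 2)) = Pow(106736, Rational(1, 2)) = Mul(4, Pow(6671, Rational(1, 2)))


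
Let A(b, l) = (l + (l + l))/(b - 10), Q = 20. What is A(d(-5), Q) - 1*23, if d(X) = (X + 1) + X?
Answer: -497/19 ≈ -26.158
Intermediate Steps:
d(X) = 1 + 2*X (d(X) = (1 + X) + X = 1 + 2*X)
A(b, l) = 3*l/(-10 + b) (A(b, l) = (l + 2*l)/(-10 + b) = (3*l)/(-10 + b) = 3*l/(-10 + b))
A(d(-5), Q) - 1*23 = 3*20/(-10 + (1 + 2*(-5))) - 1*23 = 3*20/(-10 + (1 - 10)) - 23 = 3*20/(-10 - 9) - 23 = 3*20/(-19) - 23 = 3*20*(-1/19) - 23 = -60/19 - 23 = -497/19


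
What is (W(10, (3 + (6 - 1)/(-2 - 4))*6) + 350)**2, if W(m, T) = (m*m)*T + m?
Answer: 2755600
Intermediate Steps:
W(m, T) = m + T*m**2 (W(m, T) = m**2*T + m = T*m**2 + m = m + T*m**2)
(W(10, (3 + (6 - 1)/(-2 - 4))*6) + 350)**2 = (10*(1 + ((3 + (6 - 1)/(-2 - 4))*6)*10) + 350)**2 = (10*(1 + ((3 + 5/(-6))*6)*10) + 350)**2 = (10*(1 + ((3 + 5*(-1/6))*6)*10) + 350)**2 = (10*(1 + ((3 - 5/6)*6)*10) + 350)**2 = (10*(1 + ((13/6)*6)*10) + 350)**2 = (10*(1 + 13*10) + 350)**2 = (10*(1 + 130) + 350)**2 = (10*131 + 350)**2 = (1310 + 350)**2 = 1660**2 = 2755600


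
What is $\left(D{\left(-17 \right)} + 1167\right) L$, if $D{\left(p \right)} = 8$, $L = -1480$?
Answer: $-1739000$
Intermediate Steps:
$\left(D{\left(-17 \right)} + 1167\right) L = \left(8 + 1167\right) \left(-1480\right) = 1175 \left(-1480\right) = -1739000$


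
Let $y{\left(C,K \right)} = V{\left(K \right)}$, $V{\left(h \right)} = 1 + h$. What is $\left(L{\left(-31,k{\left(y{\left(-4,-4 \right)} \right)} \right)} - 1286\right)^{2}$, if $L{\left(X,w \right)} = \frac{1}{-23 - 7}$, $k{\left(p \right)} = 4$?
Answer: $\frac{1488493561}{900} \approx 1.6539 \cdot 10^{6}$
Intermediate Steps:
$y{\left(C,K \right)} = 1 + K$
$L{\left(X,w \right)} = - \frac{1}{30}$ ($L{\left(X,w \right)} = \frac{1}{-30} = - \frac{1}{30}$)
$\left(L{\left(-31,k{\left(y{\left(-4,-4 \right)} \right)} \right)} - 1286\right)^{2} = \left(- \frac{1}{30} - 1286\right)^{2} = \left(- \frac{38581}{30}\right)^{2} = \frac{1488493561}{900}$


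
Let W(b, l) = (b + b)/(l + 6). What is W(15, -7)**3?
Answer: -27000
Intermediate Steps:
W(b, l) = 2*b/(6 + l) (W(b, l) = (2*b)/(6 + l) = 2*b/(6 + l))
W(15, -7)**3 = (2*15/(6 - 7))**3 = (2*15/(-1))**3 = (2*15*(-1))**3 = (-30)**3 = -27000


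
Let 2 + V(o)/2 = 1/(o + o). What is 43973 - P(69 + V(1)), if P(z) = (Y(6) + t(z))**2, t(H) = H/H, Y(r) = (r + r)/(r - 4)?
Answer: 43924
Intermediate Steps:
V(o) = -4 + 1/o (V(o) = -4 + 2/(o + o) = -4 + 2/((2*o)) = -4 + 2*(1/(2*o)) = -4 + 1/o)
Y(r) = 2*r/(-4 + r) (Y(r) = (2*r)/(-4 + r) = 2*r/(-4 + r))
t(H) = 1
P(z) = 49 (P(z) = (2*6/(-4 + 6) + 1)**2 = (2*6/2 + 1)**2 = (2*6*(1/2) + 1)**2 = (6 + 1)**2 = 7**2 = 49)
43973 - P(69 + V(1)) = 43973 - 1*49 = 43973 - 49 = 43924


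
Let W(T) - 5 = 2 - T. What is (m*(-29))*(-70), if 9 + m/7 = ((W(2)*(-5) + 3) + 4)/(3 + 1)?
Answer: -191835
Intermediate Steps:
W(T) = 7 - T (W(T) = 5 + (2 - T) = 7 - T)
m = -189/2 (m = -63 + 7*((((7 - 1*2)*(-5) + 3) + 4)/(3 + 1)) = -63 + 7*((((7 - 2)*(-5) + 3) + 4)/4) = -63 + 7*(((5*(-5) + 3) + 4)/4) = -63 + 7*(((-25 + 3) + 4)/4) = -63 + 7*((-22 + 4)/4) = -63 + 7*((¼)*(-18)) = -63 + 7*(-9/2) = -63 - 63/2 = -189/2 ≈ -94.500)
(m*(-29))*(-70) = -189/2*(-29)*(-70) = (5481/2)*(-70) = -191835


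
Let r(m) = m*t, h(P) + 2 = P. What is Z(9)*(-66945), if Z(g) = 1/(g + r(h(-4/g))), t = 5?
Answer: 602505/29 ≈ 20776.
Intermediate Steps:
h(P) = -2 + P
r(m) = 5*m (r(m) = m*5 = 5*m)
Z(g) = 1/(-10 + g - 20/g) (Z(g) = 1/(g + 5*(-2 - 4/g)) = 1/(g + (-10 - 20/g)) = 1/(-10 + g - 20/g))
Z(9)*(-66945) = (9/(-20 + 9**2 - 10*9))*(-66945) = (9/(-20 + 81 - 90))*(-66945) = (9/(-29))*(-66945) = (9*(-1/29))*(-66945) = -9/29*(-66945) = 602505/29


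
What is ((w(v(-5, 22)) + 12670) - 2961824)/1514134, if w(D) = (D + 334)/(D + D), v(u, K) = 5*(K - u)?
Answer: -796271111/408816180 ≈ -1.9477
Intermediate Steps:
v(u, K) = -5*u + 5*K
w(D) = (334 + D)/(2*D) (w(D) = (334 + D)/((2*D)) = (334 + D)*(1/(2*D)) = (334 + D)/(2*D))
((w(v(-5, 22)) + 12670) - 2961824)/1514134 = (((334 + (-5*(-5) + 5*22))/(2*(-5*(-5) + 5*22)) + 12670) - 2961824)/1514134 = (((334 + (25 + 110))/(2*(25 + 110)) + 12670) - 2961824)*(1/1514134) = (((1/2)*(334 + 135)/135 + 12670) - 2961824)*(1/1514134) = (((1/2)*(1/135)*469 + 12670) - 2961824)*(1/1514134) = ((469/270 + 12670) - 2961824)*(1/1514134) = (3421369/270 - 2961824)*(1/1514134) = -796271111/270*1/1514134 = -796271111/408816180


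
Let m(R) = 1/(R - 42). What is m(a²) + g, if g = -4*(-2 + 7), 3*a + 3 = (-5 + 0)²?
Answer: -2111/106 ≈ -19.915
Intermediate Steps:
a = 22/3 (a = -1 + (-5 + 0)²/3 = -1 + (⅓)*(-5)² = -1 + (⅓)*25 = -1 + 25/3 = 22/3 ≈ 7.3333)
m(R) = 1/(-42 + R)
g = -20 (g = -4*5 = -20)
m(a²) + g = 1/(-42 + (22/3)²) - 20 = 1/(-42 + 484/9) - 20 = 1/(106/9) - 20 = 9/106 - 20 = -2111/106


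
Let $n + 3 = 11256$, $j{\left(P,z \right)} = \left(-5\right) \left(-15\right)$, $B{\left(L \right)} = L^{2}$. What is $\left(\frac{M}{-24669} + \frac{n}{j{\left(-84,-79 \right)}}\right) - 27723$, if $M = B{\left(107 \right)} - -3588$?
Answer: $- \frac{17005309681}{616725} \approx -27574.0$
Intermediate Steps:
$j{\left(P,z \right)} = 75$
$n = 11253$ ($n = -3 + 11256 = 11253$)
$M = 15037$ ($M = 107^{2} - -3588 = 11449 + 3588 = 15037$)
$\left(\frac{M}{-24669} + \frac{n}{j{\left(-84,-79 \right)}}\right) - 27723 = \left(\frac{15037}{-24669} + \frac{11253}{75}\right) - 27723 = \left(15037 \left(- \frac{1}{24669}\right) + 11253 \cdot \frac{1}{75}\right) - 27723 = \left(- \frac{15037}{24669} + \frac{3751}{25}\right) - 27723 = \frac{92157494}{616725} - 27723 = - \frac{17005309681}{616725}$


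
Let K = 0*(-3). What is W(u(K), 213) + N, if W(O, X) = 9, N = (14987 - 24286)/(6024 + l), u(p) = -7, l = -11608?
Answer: 59555/5584 ≈ 10.665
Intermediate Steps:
K = 0
N = 9299/5584 (N = (14987 - 24286)/(6024 - 11608) = -9299/(-5584) = -9299*(-1/5584) = 9299/5584 ≈ 1.6653)
W(u(K), 213) + N = 9 + 9299/5584 = 59555/5584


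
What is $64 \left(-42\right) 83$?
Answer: $-223104$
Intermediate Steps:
$64 \left(-42\right) 83 = \left(-2688\right) 83 = -223104$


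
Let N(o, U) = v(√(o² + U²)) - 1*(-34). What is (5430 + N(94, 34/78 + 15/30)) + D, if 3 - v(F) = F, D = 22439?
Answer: 27906 - √53763553/78 ≈ 27812.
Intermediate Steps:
v(F) = 3 - F
N(o, U) = 37 - √(U² + o²) (N(o, U) = (3 - √(o² + U²)) - 1*(-34) = (3 - √(U² + o²)) + 34 = 37 - √(U² + o²))
(5430 + N(94, 34/78 + 15/30)) + D = (5430 + (37 - √((34/78 + 15/30)² + 94²))) + 22439 = (5430 + (37 - √((34*(1/78) + 15*(1/30))² + 8836))) + 22439 = (5430 + (37 - √((17/39 + ½)² + 8836))) + 22439 = (5430 + (37 - √((73/78)² + 8836))) + 22439 = (5430 + (37 - √(5329/6084 + 8836))) + 22439 = (5430 + (37 - √(53763553/6084))) + 22439 = (5430 + (37 - √53763553/78)) + 22439 = (5467 - √53763553/78) + 22439 = 27906 - √53763553/78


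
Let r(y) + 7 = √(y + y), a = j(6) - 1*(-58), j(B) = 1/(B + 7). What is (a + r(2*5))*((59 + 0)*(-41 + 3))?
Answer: -1488688/13 - 4484*√5 ≈ -1.2454e+5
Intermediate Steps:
j(B) = 1/(7 + B)
a = 755/13 (a = 1/(7 + 6) - 1*(-58) = 1/13 + 58 = 755/13 ≈ 58.077)
r(y) = -7 + √2*√y (r(y) = -7 + √(y + y) = -7 + √(2*y) = -7 + √2*√y)
(a + r(2*5))*((59 + 0)*(-41 + 3)) = (755/13 + (-7 + √2*√(2*5)))*((59 + 0)*(-41 + 3)) = (755/13 + (-7 + √2*√10))*(59*(-38)) = (755/13 + (-7 + 2*√5))*(-2242) = (664/13 + 2*√5)*(-2242) = -1488688/13 - 4484*√5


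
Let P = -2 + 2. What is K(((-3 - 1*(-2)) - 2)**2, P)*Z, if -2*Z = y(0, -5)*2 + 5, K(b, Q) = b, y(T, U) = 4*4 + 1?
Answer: -351/2 ≈ -175.50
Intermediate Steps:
y(T, U) = 17 (y(T, U) = 16 + 1 = 17)
P = 0
Z = -39/2 (Z = -(17*2 + 5)/2 = -(34 + 5)/2 = -1/2*39 = -39/2 ≈ -19.500)
K(((-3 - 1*(-2)) - 2)**2, P)*Z = ((-3 - 1*(-2)) - 2)**2*(-39/2) = ((-3 + 2) - 2)**2*(-39/2) = (-1 - 2)**2*(-39/2) = (-3)**2*(-39/2) = 9*(-39/2) = -351/2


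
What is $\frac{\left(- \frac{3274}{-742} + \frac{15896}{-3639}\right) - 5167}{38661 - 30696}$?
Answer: $- \frac{6975746896}{10753299585} \approx -0.64871$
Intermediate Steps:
$\frac{\left(- \frac{3274}{-742} + \frac{15896}{-3639}\right) - 5167}{38661 - 30696} = \frac{\left(\left(-3274\right) \left(- \frac{1}{742}\right) + 15896 \left(- \frac{1}{3639}\right)\right) - 5167}{7965} = \left(\left(\frac{1637}{371} - \frac{15896}{3639}\right) - 5167\right) \frac{1}{7965} = \left(\frac{59627}{1350069} - 5167\right) \frac{1}{7965} = \left(- \frac{6975746896}{1350069}\right) \frac{1}{7965} = - \frac{6975746896}{10753299585}$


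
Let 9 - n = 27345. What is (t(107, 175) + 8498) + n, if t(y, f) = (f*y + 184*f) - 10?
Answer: 32077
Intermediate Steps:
n = -27336 (n = 9 - 1*27345 = 9 - 27345 = -27336)
t(y, f) = -10 + 184*f + f*y (t(y, f) = (184*f + f*y) - 10 = -10 + 184*f + f*y)
(t(107, 175) + 8498) + n = ((-10 + 184*175 + 175*107) + 8498) - 27336 = ((-10 + 32200 + 18725) + 8498) - 27336 = (50915 + 8498) - 27336 = 59413 - 27336 = 32077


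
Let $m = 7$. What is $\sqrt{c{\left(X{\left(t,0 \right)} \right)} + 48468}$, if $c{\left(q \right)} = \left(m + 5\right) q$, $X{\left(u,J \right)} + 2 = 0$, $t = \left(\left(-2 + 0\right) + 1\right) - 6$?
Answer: $2 \sqrt{12111} \approx 220.1$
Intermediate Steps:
$t = -7$ ($t = \left(-2 + 1\right) - 6 = -1 - 6 = -7$)
$X{\left(u,J \right)} = -2$ ($X{\left(u,J \right)} = -2 + 0 = -2$)
$c{\left(q \right)} = 12 q$ ($c{\left(q \right)} = \left(7 + 5\right) q = 12 q$)
$\sqrt{c{\left(X{\left(t,0 \right)} \right)} + 48468} = \sqrt{12 \left(-2\right) + 48468} = \sqrt{-24 + 48468} = \sqrt{48444} = 2 \sqrt{12111}$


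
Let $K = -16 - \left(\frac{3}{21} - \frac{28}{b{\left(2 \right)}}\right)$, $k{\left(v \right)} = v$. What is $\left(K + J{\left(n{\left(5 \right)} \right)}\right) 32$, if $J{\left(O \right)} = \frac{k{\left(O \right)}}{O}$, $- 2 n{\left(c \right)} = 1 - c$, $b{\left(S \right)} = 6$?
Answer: $- \frac{7040}{21} \approx -335.24$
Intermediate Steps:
$n{\left(c \right)} = - \frac{1}{2} + \frac{c}{2}$ ($n{\left(c \right)} = - \frac{1 - c}{2} = - \frac{1}{2} + \frac{c}{2}$)
$J{\left(O \right)} = 1$ ($J{\left(O \right)} = \frac{O}{O} = 1$)
$K = - \frac{241}{21}$ ($K = -16 - \left(\frac{3}{21} - \frac{28}{6}\right) = -16 - \left(3 \cdot \frac{1}{21} - \frac{14}{3}\right) = -16 - \left(\frac{1}{7} - \frac{14}{3}\right) = -16 - - \frac{95}{21} = -16 + \frac{95}{21} = - \frac{241}{21} \approx -11.476$)
$\left(K + J{\left(n{\left(5 \right)} \right)}\right) 32 = \left(- \frac{241}{21} + 1\right) 32 = \left(- \frac{220}{21}\right) 32 = - \frac{7040}{21}$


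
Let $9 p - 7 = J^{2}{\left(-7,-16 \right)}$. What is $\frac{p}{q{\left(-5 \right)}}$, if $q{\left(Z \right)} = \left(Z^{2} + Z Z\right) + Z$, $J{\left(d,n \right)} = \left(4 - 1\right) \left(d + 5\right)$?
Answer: $\frac{43}{405} \approx 0.10617$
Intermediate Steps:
$J{\left(d,n \right)} = 15 + 3 d$ ($J{\left(d,n \right)} = 3 \left(5 + d\right) = 15 + 3 d$)
$q{\left(Z \right)} = Z + 2 Z^{2}$ ($q{\left(Z \right)} = \left(Z^{2} + Z^{2}\right) + Z = 2 Z^{2} + Z = Z + 2 Z^{2}$)
$p = \frac{43}{9}$ ($p = \frac{7}{9} + \frac{\left(15 + 3 \left(-7\right)\right)^{2}}{9} = \frac{7}{9} + \frac{\left(15 - 21\right)^{2}}{9} = \frac{7}{9} + \frac{\left(-6\right)^{2}}{9} = \frac{7}{9} + \frac{1}{9} \cdot 36 = \frac{7}{9} + 4 = \frac{43}{9} \approx 4.7778$)
$\frac{p}{q{\left(-5 \right)}} = \frac{43}{9 \left(- 5 \left(1 + 2 \left(-5\right)\right)\right)} = \frac{43}{9 \left(- 5 \left(1 - 10\right)\right)} = \frac{43}{9 \left(\left(-5\right) \left(-9\right)\right)} = \frac{43}{9 \cdot 45} = \frac{43}{9} \cdot \frac{1}{45} = \frac{43}{405}$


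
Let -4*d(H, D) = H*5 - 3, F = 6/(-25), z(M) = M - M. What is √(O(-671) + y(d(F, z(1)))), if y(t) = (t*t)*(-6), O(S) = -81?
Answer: 3*I*√3894/20 ≈ 9.3603*I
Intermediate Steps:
z(M) = 0
F = -6/25 (F = 6*(-1/25) = -6/25 ≈ -0.24000)
d(H, D) = ¾ - 5*H/4 (d(H, D) = -(H*5 - 3)/4 = -(5*H - 3)/4 = -(-3 + 5*H)/4 = ¾ - 5*H/4)
y(t) = -6*t² (y(t) = t²*(-6) = -6*t²)
√(O(-671) + y(d(F, z(1)))) = √(-81 - 6*(¾ - 5/4*(-6/25))²) = √(-81 - 6*(¾ + 3/10)²) = √(-81 - 6*(21/20)²) = √(-81 - 6*441/400) = √(-81 - 1323/200) = √(-17523/200) = 3*I*√3894/20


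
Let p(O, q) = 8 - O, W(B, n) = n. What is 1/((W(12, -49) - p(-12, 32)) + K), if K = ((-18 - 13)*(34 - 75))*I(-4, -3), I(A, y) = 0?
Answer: -1/69 ≈ -0.014493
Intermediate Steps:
K = 0 (K = ((-18 - 13)*(34 - 75))*0 = -31*(-41)*0 = 1271*0 = 0)
1/((W(12, -49) - p(-12, 32)) + K) = 1/((-49 - (8 - 1*(-12))) + 0) = 1/((-49 - (8 + 12)) + 0) = 1/((-49 - 1*20) + 0) = 1/((-49 - 20) + 0) = 1/(-69 + 0) = 1/(-69) = -1/69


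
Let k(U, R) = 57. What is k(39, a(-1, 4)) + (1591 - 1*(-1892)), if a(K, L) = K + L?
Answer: 3540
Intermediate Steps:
k(39, a(-1, 4)) + (1591 - 1*(-1892)) = 57 + (1591 - 1*(-1892)) = 57 + (1591 + 1892) = 57 + 3483 = 3540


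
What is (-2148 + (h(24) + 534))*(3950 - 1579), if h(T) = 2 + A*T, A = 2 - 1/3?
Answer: -3727212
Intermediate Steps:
A = 5/3 (A = 2 - 1*1/3 = 2 - 1/3 = 5/3 ≈ 1.6667)
h(T) = 2 + 5*T/3
(-2148 + (h(24) + 534))*(3950 - 1579) = (-2148 + ((2 + (5/3)*24) + 534))*(3950 - 1579) = (-2148 + ((2 + 40) + 534))*2371 = (-2148 + (42 + 534))*2371 = (-2148 + 576)*2371 = -1572*2371 = -3727212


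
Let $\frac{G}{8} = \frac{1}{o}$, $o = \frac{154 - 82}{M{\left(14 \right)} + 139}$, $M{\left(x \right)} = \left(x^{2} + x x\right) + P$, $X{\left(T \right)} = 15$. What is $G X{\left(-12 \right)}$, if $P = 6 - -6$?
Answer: $905$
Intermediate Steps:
$P = 12$ ($P = 6 + 6 = 12$)
$M{\left(x \right)} = 12 + 2 x^{2}$ ($M{\left(x \right)} = \left(x^{2} + x x\right) + 12 = \left(x^{2} + x^{2}\right) + 12 = 2 x^{2} + 12 = 12 + 2 x^{2}$)
$o = \frac{24}{181}$ ($o = \frac{154 - 82}{\left(12 + 2 \cdot 14^{2}\right) + 139} = \frac{72}{\left(12 + 2 \cdot 196\right) + 139} = \frac{72}{\left(12 + 392\right) + 139} = \frac{72}{404 + 139} = \frac{72}{543} = 72 \cdot \frac{1}{543} = \frac{24}{181} \approx 0.1326$)
$G = \frac{181}{3}$ ($G = \frac{8}{\frac{24}{181}} = 8 \cdot \frac{181}{24} = \frac{181}{3} \approx 60.333$)
$G X{\left(-12 \right)} = \frac{181}{3} \cdot 15 = 905$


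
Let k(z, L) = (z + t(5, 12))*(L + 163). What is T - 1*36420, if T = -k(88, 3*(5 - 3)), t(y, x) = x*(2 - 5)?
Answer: -45208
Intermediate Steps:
t(y, x) = -3*x (t(y, x) = x*(-3) = -3*x)
k(z, L) = (-36 + z)*(163 + L) (k(z, L) = (z - 3*12)*(L + 163) = (z - 36)*(163 + L) = (-36 + z)*(163 + L))
T = -8788 (T = -(-5868 - 108*(5 - 3) + 163*88 + (3*(5 - 3))*88) = -(-5868 - 108*2 + 14344 + (3*2)*88) = -(-5868 - 36*6 + 14344 + 6*88) = -(-5868 - 216 + 14344 + 528) = -1*8788 = -8788)
T - 1*36420 = -8788 - 1*36420 = -8788 - 36420 = -45208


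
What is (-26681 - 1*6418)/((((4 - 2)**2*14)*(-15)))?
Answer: 11033/280 ≈ 39.404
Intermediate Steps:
(-26681 - 1*6418)/((((4 - 2)**2*14)*(-15))) = (-26681 - 6418)/(((2**2*14)*(-15))) = -33099/((4*14)*(-15)) = -33099/(56*(-15)) = -33099/(-840) = -33099*(-1/840) = 11033/280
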